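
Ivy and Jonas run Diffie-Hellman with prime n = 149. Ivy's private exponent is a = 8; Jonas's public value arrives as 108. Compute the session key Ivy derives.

129

Shared key K = 108^8 mod 149.
108^1 ≡ 108 (mod 149)
108^2 = (108^1)^2 ≡ 108^2 = 11664 ≡ 42 (mod 149)
108^4 = (108^2)^2 ≡ 42^2 = 1764 ≡ 125 (mod 149)
108^8 = (108^4)^2 ≡ 125^2 = 15625 ≡ 129 (mod 149)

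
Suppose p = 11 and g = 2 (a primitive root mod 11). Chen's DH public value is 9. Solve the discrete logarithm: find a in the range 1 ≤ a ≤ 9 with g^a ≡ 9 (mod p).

Try successive powers of 2 modulo 11:
2^1 ≡ 2
2^2 ≡ 4
2^3 ≡ 8
2^4 ≡ 5
2^5 ≡ 10
2^6 ≡ 9
Found: a = 6.

6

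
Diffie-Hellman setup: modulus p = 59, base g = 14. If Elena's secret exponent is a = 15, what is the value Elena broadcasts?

24

Public value = 14^15 (mod 59).
14^1 ≡ 14 (mod 59)
14^2 = (14^1)^2 ≡ 14^2 = 196 ≡ 19 (mod 59)
14^4 = (14^2)^2 ≡ 19^2 = 361 ≡ 7 (mod 59)
14^8 = (14^4)^2 ≡ 7^2 = 49 ≡ 49 (mod 59)
14^15 = 14^8 · 14^4 · 14^2 · 14^1 ≡ 49 · 7 · 19 · 14 ≡ 24 (mod 59).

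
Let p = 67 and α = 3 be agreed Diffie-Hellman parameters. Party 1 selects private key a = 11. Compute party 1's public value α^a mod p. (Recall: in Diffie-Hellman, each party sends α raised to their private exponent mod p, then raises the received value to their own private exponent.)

66

Public value = 3^11 mod 67.
3^1 ≡ 3 (mod 67)
3^2 = (3^1)^2 ≡ 3^2 = 9 ≡ 9 (mod 67)
3^4 = (3^2)^2 ≡ 9^2 = 81 ≡ 14 (mod 67)
3^8 = (3^4)^2 ≡ 14^2 = 196 ≡ 62 (mod 67)
3^11 = 3^8 · 3^2 · 3^1 ≡ 62 · 9 · 3 ≡ 66 (mod 67).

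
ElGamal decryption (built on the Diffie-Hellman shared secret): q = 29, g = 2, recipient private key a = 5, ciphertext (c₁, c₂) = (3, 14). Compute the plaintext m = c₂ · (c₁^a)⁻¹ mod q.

Shared mask s = c₁^a mod q = 3^5 mod 29.
3^1 ≡ 3 (mod 29)
3^2 = (3^1)^2 ≡ 3^2 = 9 ≡ 9 (mod 29)
3^4 = (3^2)^2 ≡ 9^2 = 81 ≡ 23 (mod 29)
3^5 = 3^4 · 3^1 ≡ 23 · 3 ≡ 11 (mod 29).
So s = 11; s⁻¹ ≡ 8 (mod 29).
m = c₂ · s⁻¹ mod 29 = 14 · 8 mod 29 = 25.

25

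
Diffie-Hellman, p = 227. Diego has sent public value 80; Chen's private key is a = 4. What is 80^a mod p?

Shared key K = 80^4 mod 227.
80^1 ≡ 80 (mod 227)
80^2 = (80^1)^2 ≡ 80^2 = 6400 ≡ 44 (mod 227)
80^4 = (80^2)^2 ≡ 44^2 = 1936 ≡ 120 (mod 227)

120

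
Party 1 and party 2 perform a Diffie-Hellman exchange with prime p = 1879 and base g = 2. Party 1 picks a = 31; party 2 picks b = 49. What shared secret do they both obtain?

Party 1 sends A = g^a mod p = 2^31 mod 1879.
2^1 ≡ 2 (mod 1879)
2^2 = (2^1)^2 ≡ 2^2 = 4 ≡ 4 (mod 1879)
2^4 = (2^2)^2 ≡ 4^2 = 16 ≡ 16 (mod 1879)
2^8 = (2^4)^2 ≡ 16^2 = 256 ≡ 256 (mod 1879)
2^16 = (2^8)^2 ≡ 256^2 = 65536 ≡ 1650 (mod 1879)
2^31 = 2^16 · 2^8 · 2^4 · 2^2 · 2^1 ≡ 1650 · 256 · 16 · 4 · 2 ≡ 854 (mod 1879).
So A = 854. Party 2 then computes K = A^b mod p = 854^49 mod 1879.
854^1 ≡ 854 (mod 1879)
854^2 = (854^1)^2 ≡ 854^2 = 729316 ≡ 264 (mod 1879)
854^4 = (854^2)^2 ≡ 264^2 = 69696 ≡ 173 (mod 1879)
854^8 = (854^4)^2 ≡ 173^2 = 29929 ≡ 1744 (mod 1879)
854^16 = (854^8)^2 ≡ 1744^2 = 3041536 ≡ 1314 (mod 1879)
854^32 = (854^16)^2 ≡ 1314^2 = 1726596 ≡ 1674 (mod 1879)
854^49 = 854^32 · 854^16 · 854^1 ≡ 1674 · 1314 · 854 ≡ 232 (mod 1879).

232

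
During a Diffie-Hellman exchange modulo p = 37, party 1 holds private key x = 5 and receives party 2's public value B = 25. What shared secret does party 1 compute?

30

Shared key K = 25^5 mod 37.
25^1 ≡ 25 (mod 37)
25^2 = (25^1)^2 ≡ 25^2 = 625 ≡ 33 (mod 37)
25^4 = (25^2)^2 ≡ 33^2 = 1089 ≡ 16 (mod 37)
25^5 = 25^4 · 25^1 ≡ 16 · 25 ≡ 30 (mod 37).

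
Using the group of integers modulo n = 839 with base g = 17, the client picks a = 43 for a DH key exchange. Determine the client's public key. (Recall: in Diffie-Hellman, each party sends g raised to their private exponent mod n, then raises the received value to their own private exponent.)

Public value = 17^{43} \pmod{839}.
17^1 ≡ 17 (mod 839)
17^2 = (17^1)^2 ≡ 17^2 = 289 ≡ 289 (mod 839)
17^4 = (17^2)^2 ≡ 289^2 = 83521 ≡ 460 (mod 839)
17^8 = (17^4)^2 ≡ 460^2 = 211600 ≡ 172 (mod 839)
17^16 = (17^8)^2 ≡ 172^2 = 29584 ≡ 219 (mod 839)
17^32 = (17^16)^2 ≡ 219^2 = 47961 ≡ 138 (mod 839)
17^43 = 17^32 · 17^8 · 17^2 · 17^1 ≡ 138 · 172 · 289 · 17 ≡ 680 (mod 839).

680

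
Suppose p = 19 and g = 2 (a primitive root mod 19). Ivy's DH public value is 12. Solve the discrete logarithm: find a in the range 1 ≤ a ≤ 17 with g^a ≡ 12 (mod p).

15

Try successive powers of 2 modulo 19:
2^1 ≡ 2
2^2 ≡ 4
2^3 ≡ 8
2^4 ≡ 16
2^5 ≡ 13
2^6 ≡ 7
2^7 ≡ 14
2^8 ≡ 9
2^9 ≡ 18
2^10 ≡ 17
2^11 ≡ 15
2^12 ≡ 11
2^13 ≡ 3
2^14 ≡ 6
2^15 ≡ 12
Found: a = 15.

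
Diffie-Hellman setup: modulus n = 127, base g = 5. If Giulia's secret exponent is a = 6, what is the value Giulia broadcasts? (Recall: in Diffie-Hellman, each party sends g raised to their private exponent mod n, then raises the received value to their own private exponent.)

Public value = 5^6 mod 127.
5^1 ≡ 5 (mod 127)
5^2 = (5^1)^2 ≡ 5^2 = 25 ≡ 25 (mod 127)
5^4 = (5^2)^2 ≡ 25^2 = 625 ≡ 117 (mod 127)
5^6 = 5^4 · 5^2 ≡ 117 · 25 ≡ 4 (mod 127).

4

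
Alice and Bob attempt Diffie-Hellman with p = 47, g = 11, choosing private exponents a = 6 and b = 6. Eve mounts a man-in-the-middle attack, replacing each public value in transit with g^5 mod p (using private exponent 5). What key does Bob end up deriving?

16

Bob receives Eve's public value M = 11^5 mod 47 instead of the honest one.
11^1 ≡ 11 (mod 47)
11^2 = (11^1)^2 ≡ 11^2 = 121 ≡ 27 (mod 47)
11^4 = (11^2)^2 ≡ 27^2 = 729 ≡ 24 (mod 47)
11^5 = 11^4 · 11^1 ≡ 24 · 11 ≡ 29 (mod 47).
So M = 29. Bob computes K = M^6 mod 47.
29^1 ≡ 29 (mod 47)
29^2 = (29^1)^2 ≡ 29^2 = 841 ≡ 42 (mod 47)
29^4 = (29^2)^2 ≡ 42^2 = 1764 ≡ 25 (mod 47)
29^6 = 29^4 · 29^2 ≡ 25 · 42 ≡ 16 (mod 47).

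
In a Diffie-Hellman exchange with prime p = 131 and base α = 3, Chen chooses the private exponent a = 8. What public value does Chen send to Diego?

Public value = 3^8 mod 131.
3^1 ≡ 3 (mod 131)
3^2 = (3^1)^2 ≡ 3^2 = 9 ≡ 9 (mod 131)
3^4 = (3^2)^2 ≡ 9^2 = 81 ≡ 81 (mod 131)
3^8 = (3^4)^2 ≡ 81^2 = 6561 ≡ 11 (mod 131)

11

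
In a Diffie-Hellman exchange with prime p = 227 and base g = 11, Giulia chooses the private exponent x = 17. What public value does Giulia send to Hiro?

Public value = 11^17 mod 227.
11^1 ≡ 11 (mod 227)
11^2 = (11^1)^2 ≡ 11^2 = 121 ≡ 121 (mod 227)
11^4 = (11^2)^2 ≡ 121^2 = 14641 ≡ 113 (mod 227)
11^8 = (11^4)^2 ≡ 113^2 = 12769 ≡ 57 (mod 227)
11^16 = (11^8)^2 ≡ 57^2 = 3249 ≡ 71 (mod 227)
11^17 = 11^16 · 11^1 ≡ 71 · 11 ≡ 100 (mod 227).

100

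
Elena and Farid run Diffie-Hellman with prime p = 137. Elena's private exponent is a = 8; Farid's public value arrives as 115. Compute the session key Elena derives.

Shared key K = 115^8 mod 137.
115^1 ≡ 115 (mod 137)
115^2 = (115^1)^2 ≡ 115^2 = 13225 ≡ 73 (mod 137)
115^4 = (115^2)^2 ≡ 73^2 = 5329 ≡ 123 (mod 137)
115^8 = (115^4)^2 ≡ 123^2 = 15129 ≡ 59 (mod 137)

59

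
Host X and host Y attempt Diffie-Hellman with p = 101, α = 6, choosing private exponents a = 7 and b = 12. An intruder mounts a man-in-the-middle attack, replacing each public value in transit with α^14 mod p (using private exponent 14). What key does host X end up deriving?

87

Host X receives an intruder's public value M = 6^14 mod 101 instead of the honest one.
6^1 ≡ 6 (mod 101)
6^2 = (6^1)^2 ≡ 6^2 = 36 ≡ 36 (mod 101)
6^4 = (6^2)^2 ≡ 36^2 = 1296 ≡ 84 (mod 101)
6^8 = (6^4)^2 ≡ 84^2 = 7056 ≡ 87 (mod 101)
6^14 = 6^8 · 6^4 · 6^2 ≡ 87 · 84 · 36 ≡ 84 (mod 101).
So M = 84. Host X computes K = M^7 mod 101.
84^1 ≡ 84 (mod 101)
84^2 = (84^1)^2 ≡ 84^2 = 7056 ≡ 87 (mod 101)
84^4 = (84^2)^2 ≡ 87^2 = 7569 ≡ 95 (mod 101)
84^7 = 84^4 · 84^2 · 84^1 ≡ 95 · 87 · 84 ≡ 87 (mod 101).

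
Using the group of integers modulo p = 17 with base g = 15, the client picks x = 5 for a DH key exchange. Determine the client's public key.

Public value = 15^5 mod 17.
15^1 ≡ 15 (mod 17)
15^2 = (15^1)^2 ≡ 15^2 = 225 ≡ 4 (mod 17)
15^4 = (15^2)^2 ≡ 4^2 = 16 ≡ 16 (mod 17)
15^5 = 15^4 · 15^1 ≡ 16 · 15 ≡ 2 (mod 17).

2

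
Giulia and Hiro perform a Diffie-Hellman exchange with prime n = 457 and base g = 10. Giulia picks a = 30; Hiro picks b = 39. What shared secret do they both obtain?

455

Giulia sends A = g^a mod n = 10^30 mod 457.
10^1 ≡ 10 (mod 457)
10^2 = (10^1)^2 ≡ 10^2 = 100 ≡ 100 (mod 457)
10^4 = (10^2)^2 ≡ 100^2 = 10000 ≡ 403 (mod 457)
10^8 = (10^4)^2 ≡ 403^2 = 162409 ≡ 174 (mod 457)
10^16 = (10^8)^2 ≡ 174^2 = 30276 ≡ 114 (mod 457)
10^30 = 10^16 · 10^8 · 10^4 · 10^2 ≡ 114 · 174 · 403 · 100 ≡ 2 (mod 457).
So A = 2. Hiro then computes K = A^b mod n = 2^39 mod 457.
2^1 ≡ 2 (mod 457)
2^2 = (2^1)^2 ≡ 2^2 = 4 ≡ 4 (mod 457)
2^4 = (2^2)^2 ≡ 4^2 = 16 ≡ 16 (mod 457)
2^8 = (2^4)^2 ≡ 16^2 = 256 ≡ 256 (mod 457)
2^16 = (2^8)^2 ≡ 256^2 = 65536 ≡ 185 (mod 457)
2^32 = (2^16)^2 ≡ 185^2 = 34225 ≡ 407 (mod 457)
2^39 = 2^32 · 2^4 · 2^2 · 2^1 ≡ 407 · 16 · 4 · 2 ≡ 455 (mod 457).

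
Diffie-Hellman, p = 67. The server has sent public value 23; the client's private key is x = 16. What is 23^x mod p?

54

Shared key K = 23^16 mod 67.
23^1 ≡ 23 (mod 67)
23^2 = (23^1)^2 ≡ 23^2 = 529 ≡ 60 (mod 67)
23^4 = (23^2)^2 ≡ 60^2 = 3600 ≡ 49 (mod 67)
23^8 = (23^4)^2 ≡ 49^2 = 2401 ≡ 56 (mod 67)
23^16 = (23^8)^2 ≡ 56^2 = 3136 ≡ 54 (mod 67)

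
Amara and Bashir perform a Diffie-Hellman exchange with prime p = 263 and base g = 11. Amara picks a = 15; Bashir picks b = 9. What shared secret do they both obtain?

Bashir sends B = g^b mod p = 11^9 mod 263.
11^1 ≡ 11 (mod 263)
11^2 = (11^1)^2 ≡ 11^2 = 121 ≡ 121 (mod 263)
11^4 = (11^2)^2 ≡ 121^2 = 14641 ≡ 176 (mod 263)
11^8 = (11^4)^2 ≡ 176^2 = 30976 ≡ 205 (mod 263)
11^9 = 11^8 · 11^1 ≡ 205 · 11 ≡ 151 (mod 263).
So B = 151. Amara then computes K = B^a mod p = 151^15 mod 263.
151^1 ≡ 151 (mod 263)
151^2 = (151^1)^2 ≡ 151^2 = 22801 ≡ 183 (mod 263)
151^4 = (151^2)^2 ≡ 183^2 = 33489 ≡ 88 (mod 263)
151^8 = (151^4)^2 ≡ 88^2 = 7744 ≡ 117 (mod 263)
151^15 = 151^8 · 151^4 · 151^2 · 151^1 ≡ 117 · 88 · 183 · 151 ≡ 176 (mod 263).

176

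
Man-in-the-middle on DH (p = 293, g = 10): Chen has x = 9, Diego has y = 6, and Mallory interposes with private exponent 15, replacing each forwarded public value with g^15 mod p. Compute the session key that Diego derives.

Diego receives Mallory's public value M = 10^15 mod 293 instead of the honest one.
10^1 ≡ 10 (mod 293)
10^2 = (10^1)^2 ≡ 10^2 = 100 ≡ 100 (mod 293)
10^4 = (10^2)^2 ≡ 100^2 = 10000 ≡ 38 (mod 293)
10^8 = (10^4)^2 ≡ 38^2 = 1444 ≡ 272 (mod 293)
10^15 = 10^8 · 10^4 · 10^2 · 10^1 ≡ 272 · 38 · 100 · 10 ≡ 132 (mod 293).
So M = 132. Diego computes K = M^6 mod 293.
132^1 ≡ 132 (mod 293)
132^2 = (132^1)^2 ≡ 132^2 = 17424 ≡ 137 (mod 293)
132^4 = (132^2)^2 ≡ 137^2 = 18769 ≡ 17 (mod 293)
132^6 = 132^4 · 132^2 ≡ 17 · 137 ≡ 278 (mod 293).

278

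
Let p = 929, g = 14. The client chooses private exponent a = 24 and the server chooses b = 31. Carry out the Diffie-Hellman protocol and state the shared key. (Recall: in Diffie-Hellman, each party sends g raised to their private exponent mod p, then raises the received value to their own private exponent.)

The server sends B = g^b mod p = 14^31 mod 929.
14^1 ≡ 14 (mod 929)
14^2 = (14^1)^2 ≡ 14^2 = 196 ≡ 196 (mod 929)
14^4 = (14^2)^2 ≡ 196^2 = 38416 ≡ 327 (mod 929)
14^8 = (14^4)^2 ≡ 327^2 = 106929 ≡ 94 (mod 929)
14^16 = (14^8)^2 ≡ 94^2 = 8836 ≡ 475 (mod 929)
14^31 = 14^16 · 14^8 · 14^4 · 14^2 · 14^1 ≡ 475 · 94 · 327 · 196 · 14 ≡ 124 (mod 929).
So B = 124. The client then computes K = B^a mod p = 124^24 mod 929.
124^1 ≡ 124 (mod 929)
124^2 = (124^1)^2 ≡ 124^2 = 15376 ≡ 512 (mod 929)
124^4 = (124^2)^2 ≡ 512^2 = 262144 ≡ 166 (mod 929)
124^8 = (124^4)^2 ≡ 166^2 = 27556 ≡ 615 (mod 929)
124^16 = (124^8)^2 ≡ 615^2 = 378225 ≡ 122 (mod 929)
124^24 = 124^16 · 124^8 ≡ 122 · 615 ≡ 710 (mod 929).

710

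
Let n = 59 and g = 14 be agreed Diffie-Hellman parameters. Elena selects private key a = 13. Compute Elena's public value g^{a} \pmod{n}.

23

Public value = 14^{13} \pmod{59}.
14^1 ≡ 14 (mod 59)
14^2 = (14^1)^2 ≡ 14^2 = 196 ≡ 19 (mod 59)
14^4 = (14^2)^2 ≡ 19^2 = 361 ≡ 7 (mod 59)
14^8 = (14^4)^2 ≡ 7^2 = 49 ≡ 49 (mod 59)
14^13 = 14^8 · 14^4 · 14^1 ≡ 49 · 7 · 14 ≡ 23 (mod 59).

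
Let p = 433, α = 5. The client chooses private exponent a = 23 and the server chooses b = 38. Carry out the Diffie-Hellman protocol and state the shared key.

176

The server sends B = α^b mod p = 5^38 mod 433.
5^1 ≡ 5 (mod 433)
5^2 = (5^1)^2 ≡ 5^2 = 25 ≡ 25 (mod 433)
5^4 = (5^2)^2 ≡ 25^2 = 625 ≡ 192 (mod 433)
5^8 = (5^4)^2 ≡ 192^2 = 36864 ≡ 59 (mod 433)
5^16 = (5^8)^2 ≡ 59^2 = 3481 ≡ 17 (mod 433)
5^32 = (5^16)^2 ≡ 17^2 = 289 ≡ 289 (mod 433)
5^38 = 5^32 · 5^4 · 5^2 ≡ 289 · 192 · 25 ≡ 301 (mod 433).
So B = 301. The client then computes K = B^a mod p = 301^23 mod 433.
301^1 ≡ 301 (mod 433)
301^2 = (301^1)^2 ≡ 301^2 = 90601 ≡ 104 (mod 433)
301^4 = (301^2)^2 ≡ 104^2 = 10816 ≡ 424 (mod 433)
301^8 = (301^4)^2 ≡ 424^2 = 179776 ≡ 81 (mod 433)
301^16 = (301^8)^2 ≡ 81^2 = 6561 ≡ 66 (mod 433)
301^23 = 301^16 · 301^4 · 301^2 · 301^1 ≡ 66 · 424 · 104 · 301 ≡ 176 (mod 433).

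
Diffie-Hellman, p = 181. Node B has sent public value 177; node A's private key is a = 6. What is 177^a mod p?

Shared key K = 177^6 mod 181.
177^1 ≡ 177 (mod 181)
177^2 = (177^1)^2 ≡ 177^2 = 31329 ≡ 16 (mod 181)
177^4 = (177^2)^2 ≡ 16^2 = 256 ≡ 75 (mod 181)
177^6 = 177^4 · 177^2 ≡ 75 · 16 ≡ 114 (mod 181).

114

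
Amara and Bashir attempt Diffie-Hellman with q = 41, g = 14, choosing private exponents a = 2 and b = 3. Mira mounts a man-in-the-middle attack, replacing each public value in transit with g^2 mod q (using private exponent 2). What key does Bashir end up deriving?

Bashir receives Mira's public value M = 14^2 mod 41 instead of the honest one.
14^1 ≡ 14 (mod 41)
14^2 = (14^1)^2 ≡ 14^2 = 196 ≡ 32 (mod 41)
So M = 32. Bashir computes K = M^3 mod 41.
32^1 ≡ 32 (mod 41)
32^2 = (32^1)^2 ≡ 32^2 = 1024 ≡ 40 (mod 41)
32^3 = 32^2 · 32^1 ≡ 40 · 32 ≡ 9 (mod 41).

9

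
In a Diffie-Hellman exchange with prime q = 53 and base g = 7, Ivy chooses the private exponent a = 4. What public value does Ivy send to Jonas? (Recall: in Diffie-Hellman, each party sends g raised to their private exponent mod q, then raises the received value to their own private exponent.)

Public value = 7^4 mod 53.
7^1 ≡ 7 (mod 53)
7^2 = (7^1)^2 ≡ 7^2 = 49 ≡ 49 (mod 53)
7^4 = (7^2)^2 ≡ 49^2 = 2401 ≡ 16 (mod 53)

16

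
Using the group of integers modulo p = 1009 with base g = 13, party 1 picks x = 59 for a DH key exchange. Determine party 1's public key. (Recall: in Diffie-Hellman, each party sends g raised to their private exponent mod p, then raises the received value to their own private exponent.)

657

Public value = 13^59 mod 1009.
13^1 ≡ 13 (mod 1009)
13^2 = (13^1)^2 ≡ 13^2 = 169 ≡ 169 (mod 1009)
13^4 = (13^2)^2 ≡ 169^2 = 28561 ≡ 309 (mod 1009)
13^8 = (13^4)^2 ≡ 309^2 = 95481 ≡ 635 (mod 1009)
13^16 = (13^8)^2 ≡ 635^2 = 403225 ≡ 634 (mod 1009)
13^32 = (13^16)^2 ≡ 634^2 = 401956 ≡ 374 (mod 1009)
13^59 = 13^32 · 13^16 · 13^8 · 13^2 · 13^1 ≡ 374 · 634 · 635 · 169 · 13 ≡ 657 (mod 1009).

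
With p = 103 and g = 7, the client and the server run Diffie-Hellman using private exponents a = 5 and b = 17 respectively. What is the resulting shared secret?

56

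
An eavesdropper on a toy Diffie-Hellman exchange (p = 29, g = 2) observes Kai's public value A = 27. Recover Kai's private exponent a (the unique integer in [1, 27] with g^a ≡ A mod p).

Try successive powers of 2 modulo 29:
2^1 ≡ 2
2^2 ≡ 4
2^3 ≡ 8
2^4 ≡ 16
2^5 ≡ 3
2^6 ≡ 6
2^7 ≡ 12
2^8 ≡ 24
2^9 ≡ 19
2^10 ≡ 9
2^11 ≡ 18
2^12 ≡ 7
2^13 ≡ 14
2^14 ≡ 28
2^15 ≡ 27
Found: a = 15.

15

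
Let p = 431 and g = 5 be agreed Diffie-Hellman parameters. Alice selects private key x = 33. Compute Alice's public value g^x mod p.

Public value = 5^33 mod 431.
5^1 ≡ 5 (mod 431)
5^2 = (5^1)^2 ≡ 5^2 = 25 ≡ 25 (mod 431)
5^4 = (5^2)^2 ≡ 25^2 = 625 ≡ 194 (mod 431)
5^8 = (5^4)^2 ≡ 194^2 = 37636 ≡ 139 (mod 431)
5^16 = (5^8)^2 ≡ 139^2 = 19321 ≡ 357 (mod 431)
5^32 = (5^16)^2 ≡ 357^2 = 127449 ≡ 304 (mod 431)
5^33 = 5^32 · 5^1 ≡ 304 · 5 ≡ 227 (mod 431).

227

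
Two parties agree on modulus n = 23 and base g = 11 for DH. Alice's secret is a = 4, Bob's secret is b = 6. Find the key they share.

Alice sends A = g^a mod n = 11^4 mod 23.
11^1 ≡ 11 (mod 23)
11^2 = (11^1)^2 ≡ 11^2 = 121 ≡ 6 (mod 23)
11^4 = (11^2)^2 ≡ 6^2 = 36 ≡ 13 (mod 23)
So A = 13. Bob then computes K = A^b mod n = 13^6 mod 23.
13^1 ≡ 13 (mod 23)
13^2 = (13^1)^2 ≡ 13^2 = 169 ≡ 8 (mod 23)
13^4 = (13^2)^2 ≡ 8^2 = 64 ≡ 18 (mod 23)
13^6 = 13^4 · 13^2 ≡ 18 · 8 ≡ 6 (mod 23).

6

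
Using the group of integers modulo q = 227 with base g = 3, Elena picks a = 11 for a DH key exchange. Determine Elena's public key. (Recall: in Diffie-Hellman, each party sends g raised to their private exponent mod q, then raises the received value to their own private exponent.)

87

Public value = 3^11 mod 227.
3^1 ≡ 3 (mod 227)
3^2 = (3^1)^2 ≡ 3^2 = 9 ≡ 9 (mod 227)
3^4 = (3^2)^2 ≡ 9^2 = 81 ≡ 81 (mod 227)
3^8 = (3^4)^2 ≡ 81^2 = 6561 ≡ 205 (mod 227)
3^11 = 3^8 · 3^2 · 3^1 ≡ 205 · 9 · 3 ≡ 87 (mod 227).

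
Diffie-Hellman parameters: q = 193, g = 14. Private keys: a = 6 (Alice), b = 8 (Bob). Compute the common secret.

192

Bob sends B = g^b mod q = 14^8 mod 193.
14^1 ≡ 14 (mod 193)
14^2 = (14^1)^2 ≡ 14^2 = 196 ≡ 3 (mod 193)
14^4 = (14^2)^2 ≡ 3^2 = 9 ≡ 9 (mod 193)
14^8 = (14^4)^2 ≡ 9^2 = 81 ≡ 81 (mod 193)
So B = 81. Alice then computes K = B^a mod q = 81^6 mod 193.
81^1 ≡ 81 (mod 193)
81^2 = (81^1)^2 ≡ 81^2 = 6561 ≡ 192 (mod 193)
81^4 = (81^2)^2 ≡ 192^2 = 36864 ≡ 1 (mod 193)
81^6 = 81^4 · 81^2 ≡ 1 · 192 ≡ 192 (mod 193).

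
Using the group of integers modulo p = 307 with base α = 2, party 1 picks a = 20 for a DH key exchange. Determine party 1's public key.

171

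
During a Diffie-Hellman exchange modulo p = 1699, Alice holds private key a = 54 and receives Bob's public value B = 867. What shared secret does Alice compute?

1306

Shared key K = 867^54 mod 1699.
867^1 ≡ 867 (mod 1699)
867^2 = (867^1)^2 ≡ 867^2 = 751689 ≡ 731 (mod 1699)
867^4 = (867^2)^2 ≡ 731^2 = 534361 ≡ 875 (mod 1699)
867^8 = (867^4)^2 ≡ 875^2 = 765625 ≡ 1075 (mod 1699)
867^16 = (867^8)^2 ≡ 1075^2 = 1155625 ≡ 305 (mod 1699)
867^32 = (867^16)^2 ≡ 305^2 = 93025 ≡ 1279 (mod 1699)
867^54 = 867^32 · 867^16 · 867^4 · 867^2 ≡ 1279 · 305 · 875 · 731 ≡ 1306 (mod 1699).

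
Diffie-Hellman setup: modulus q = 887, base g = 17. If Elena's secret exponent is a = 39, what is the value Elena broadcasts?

Public value = 17^39 mod 887.
17^1 ≡ 17 (mod 887)
17^2 = (17^1)^2 ≡ 17^2 = 289 ≡ 289 (mod 887)
17^4 = (17^2)^2 ≡ 289^2 = 83521 ≡ 143 (mod 887)
17^8 = (17^4)^2 ≡ 143^2 = 20449 ≡ 48 (mod 887)
17^16 = (17^8)^2 ≡ 48^2 = 2304 ≡ 530 (mod 887)
17^32 = (17^16)^2 ≡ 530^2 = 280900 ≡ 608 (mod 887)
17^39 = 17^32 · 17^4 · 17^2 · 17^1 ≡ 608 · 143 · 289 · 17 ≡ 621 (mod 887).

621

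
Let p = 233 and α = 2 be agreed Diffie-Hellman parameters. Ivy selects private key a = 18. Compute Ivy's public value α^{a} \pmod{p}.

19

Public value = 2^{18} \pmod{233}.
2^1 ≡ 2 (mod 233)
2^2 = (2^1)^2 ≡ 2^2 = 4 ≡ 4 (mod 233)
2^4 = (2^2)^2 ≡ 4^2 = 16 ≡ 16 (mod 233)
2^8 = (2^4)^2 ≡ 16^2 = 256 ≡ 23 (mod 233)
2^16 = (2^8)^2 ≡ 23^2 = 529 ≡ 63 (mod 233)
2^18 = 2^16 · 2^2 ≡ 63 · 4 ≡ 19 (mod 233).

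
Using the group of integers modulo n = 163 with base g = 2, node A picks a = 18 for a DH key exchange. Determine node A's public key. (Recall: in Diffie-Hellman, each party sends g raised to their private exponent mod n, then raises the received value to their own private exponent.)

40

Public value = 2^18 mod 163.
2^1 ≡ 2 (mod 163)
2^2 = (2^1)^2 ≡ 2^2 = 4 ≡ 4 (mod 163)
2^4 = (2^2)^2 ≡ 4^2 = 16 ≡ 16 (mod 163)
2^8 = (2^4)^2 ≡ 16^2 = 256 ≡ 93 (mod 163)
2^16 = (2^8)^2 ≡ 93^2 = 8649 ≡ 10 (mod 163)
2^18 = 2^16 · 2^2 ≡ 10 · 4 ≡ 40 (mod 163).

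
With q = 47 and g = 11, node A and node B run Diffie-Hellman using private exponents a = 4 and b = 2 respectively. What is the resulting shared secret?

12

Node B sends B = g^b mod q = 11^2 mod 47.
11^1 ≡ 11 (mod 47)
11^2 = (11^1)^2 ≡ 11^2 = 121 ≡ 27 (mod 47)
So B = 27. Node A then computes K = B^a mod q = 27^4 mod 47.
27^1 ≡ 27 (mod 47)
27^2 = (27^1)^2 ≡ 27^2 = 729 ≡ 24 (mod 47)
27^4 = (27^2)^2 ≡ 24^2 = 576 ≡ 12 (mod 47)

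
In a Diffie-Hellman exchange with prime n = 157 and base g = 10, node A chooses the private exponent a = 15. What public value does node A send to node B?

Public value = 10^15 mod 157.
10^1 ≡ 10 (mod 157)
10^2 = (10^1)^2 ≡ 10^2 = 100 ≡ 100 (mod 157)
10^4 = (10^2)^2 ≡ 100^2 = 10000 ≡ 109 (mod 157)
10^8 = (10^4)^2 ≡ 109^2 = 11881 ≡ 106 (mod 157)
10^15 = 10^8 · 10^4 · 10^2 · 10^1 ≡ 106 · 109 · 100 · 10 ≡ 56 (mod 157).

56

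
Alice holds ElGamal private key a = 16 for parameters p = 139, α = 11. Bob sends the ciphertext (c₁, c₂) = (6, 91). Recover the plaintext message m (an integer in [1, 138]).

63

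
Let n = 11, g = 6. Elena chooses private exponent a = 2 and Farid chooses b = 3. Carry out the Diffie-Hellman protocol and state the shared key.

Farid sends B = g^b mod n = 6^3 mod 11.
6^1 ≡ 6 (mod 11)
6^2 = (6^1)^2 ≡ 6^2 = 36 ≡ 3 (mod 11)
6^3 = 6^2 · 6^1 ≡ 3 · 6 ≡ 7 (mod 11).
So B = 7. Elena then computes K = B^a mod n = 7^2 mod 11.
7^1 ≡ 7 (mod 11)
7^2 = (7^1)^2 ≡ 7^2 = 49 ≡ 5 (mod 11)

5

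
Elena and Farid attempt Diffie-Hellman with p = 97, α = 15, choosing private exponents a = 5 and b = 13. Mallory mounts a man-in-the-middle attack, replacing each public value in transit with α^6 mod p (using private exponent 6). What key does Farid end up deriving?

70

Farid receives Mallory's public value M = 15^6 mod 97 instead of the honest one.
15^1 ≡ 15 (mod 97)
15^2 = (15^1)^2 ≡ 15^2 = 225 ≡ 31 (mod 97)
15^4 = (15^2)^2 ≡ 31^2 = 961 ≡ 88 (mod 97)
15^6 = 15^4 · 15^2 ≡ 88 · 31 ≡ 12 (mod 97).
So M = 12. Farid computes K = M^13 mod 97.
12^1 ≡ 12 (mod 97)
12^2 = (12^1)^2 ≡ 12^2 = 144 ≡ 47 (mod 97)
12^4 = (12^2)^2 ≡ 47^2 = 2209 ≡ 75 (mod 97)
12^8 = (12^4)^2 ≡ 75^2 = 5625 ≡ 96 (mod 97)
12^13 = 12^8 · 12^4 · 12^1 ≡ 96 · 75 · 12 ≡ 70 (mod 97).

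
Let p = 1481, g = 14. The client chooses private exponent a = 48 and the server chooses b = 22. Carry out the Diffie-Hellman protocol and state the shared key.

656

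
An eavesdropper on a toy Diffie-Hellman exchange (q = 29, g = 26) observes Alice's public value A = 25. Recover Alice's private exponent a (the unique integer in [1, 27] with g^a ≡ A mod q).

20

Try successive powers of 26 modulo 29:
26^1 ≡ 26
26^2 ≡ 9
26^3 ≡ 2
26^4 ≡ 23
26^5 ≡ 18
26^6 ≡ 4
26^7 ≡ 17
26^8 ≡ 7
26^9 ≡ 8
26^10 ≡ 5
26^11 ≡ 14
26^12 ≡ 16
26^13 ≡ 10
26^14 ≡ 28
26^15 ≡ 3
26^16 ≡ 20
26^17 ≡ 27
26^18 ≡ 6
26^19 ≡ 11
26^20 ≡ 25
Found: a = 20.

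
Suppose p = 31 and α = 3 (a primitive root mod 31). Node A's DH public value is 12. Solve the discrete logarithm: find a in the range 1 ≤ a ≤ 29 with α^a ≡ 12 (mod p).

19

Try successive powers of 3 modulo 31:
3^1 ≡ 3
3^2 ≡ 9
3^3 ≡ 27
3^4 ≡ 19
3^5 ≡ 26
3^6 ≡ 16
3^7 ≡ 17
3^8 ≡ 20
3^9 ≡ 29
3^10 ≡ 25
3^11 ≡ 13
3^12 ≡ 8
3^13 ≡ 24
3^14 ≡ 10
3^15 ≡ 30
3^16 ≡ 28
3^17 ≡ 22
3^18 ≡ 4
3^19 ≡ 12
Found: a = 19.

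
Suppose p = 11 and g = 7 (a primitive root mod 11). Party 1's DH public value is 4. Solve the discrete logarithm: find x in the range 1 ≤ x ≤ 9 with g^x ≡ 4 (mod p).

Try successive powers of 7 modulo 11:
7^1 ≡ 7
7^2 ≡ 5
7^3 ≡ 2
7^4 ≡ 3
7^5 ≡ 10
7^6 ≡ 4
Found: x = 6.

6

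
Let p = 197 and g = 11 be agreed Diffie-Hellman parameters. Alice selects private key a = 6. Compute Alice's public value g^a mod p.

Public value = 11^6 mod 197.
11^1 ≡ 11 (mod 197)
11^2 = (11^1)^2 ≡ 11^2 = 121 ≡ 121 (mod 197)
11^4 = (11^2)^2 ≡ 121^2 = 14641 ≡ 63 (mod 197)
11^6 = 11^4 · 11^2 ≡ 63 · 121 ≡ 137 (mod 197).

137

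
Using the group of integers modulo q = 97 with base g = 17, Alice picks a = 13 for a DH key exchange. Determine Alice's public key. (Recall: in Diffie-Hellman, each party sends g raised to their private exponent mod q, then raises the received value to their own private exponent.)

Public value = 17^13 mod 97.
17^1 ≡ 17 (mod 97)
17^2 = (17^1)^2 ≡ 17^2 = 289 ≡ 95 (mod 97)
17^4 = (17^2)^2 ≡ 95^2 = 9025 ≡ 4 (mod 97)
17^8 = (17^4)^2 ≡ 4^2 = 16 ≡ 16 (mod 97)
17^13 = 17^8 · 17^4 · 17^1 ≡ 16 · 4 · 17 ≡ 21 (mod 97).

21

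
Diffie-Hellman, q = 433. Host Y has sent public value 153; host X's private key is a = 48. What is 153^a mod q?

234

Shared key K = 153^48 mod 433.
153^1 ≡ 153 (mod 433)
153^2 = (153^1)^2 ≡ 153^2 = 23409 ≡ 27 (mod 433)
153^4 = (153^2)^2 ≡ 27^2 = 729 ≡ 296 (mod 433)
153^8 = (153^4)^2 ≡ 296^2 = 87616 ≡ 150 (mod 433)
153^16 = (153^8)^2 ≡ 150^2 = 22500 ≡ 417 (mod 433)
153^32 = (153^16)^2 ≡ 417^2 = 173889 ≡ 256 (mod 433)
153^48 = 153^32 · 153^16 ≡ 256 · 417 ≡ 234 (mod 433).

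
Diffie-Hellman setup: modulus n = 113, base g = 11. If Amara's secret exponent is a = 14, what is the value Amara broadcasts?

Public value = 11^14 (mod 113).
11^1 ≡ 11 (mod 113)
11^2 = (11^1)^2 ≡ 11^2 = 121 ≡ 8 (mod 113)
11^4 = (11^2)^2 ≡ 8^2 = 64 ≡ 64 (mod 113)
11^8 = (11^4)^2 ≡ 64^2 = 4096 ≡ 28 (mod 113)
11^14 = 11^8 · 11^4 · 11^2 ≡ 28 · 64 · 8 ≡ 98 (mod 113).

98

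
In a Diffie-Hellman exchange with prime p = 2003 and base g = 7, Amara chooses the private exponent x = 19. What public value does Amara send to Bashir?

Public value = 7^19 mod 2003.
7^1 ≡ 7 (mod 2003)
7^2 = (7^1)^2 ≡ 7^2 = 49 ≡ 49 (mod 2003)
7^4 = (7^2)^2 ≡ 49^2 = 2401 ≡ 398 (mod 2003)
7^8 = (7^4)^2 ≡ 398^2 = 158404 ≡ 167 (mod 2003)
7^16 = (7^8)^2 ≡ 167^2 = 27889 ≡ 1850 (mod 2003)
7^19 = 7^16 · 7^2 · 7^1 ≡ 1850 · 49 · 7 ≡ 1602 (mod 2003).

1602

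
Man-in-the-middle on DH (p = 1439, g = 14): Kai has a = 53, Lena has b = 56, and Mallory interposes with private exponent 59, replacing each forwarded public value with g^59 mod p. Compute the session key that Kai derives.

139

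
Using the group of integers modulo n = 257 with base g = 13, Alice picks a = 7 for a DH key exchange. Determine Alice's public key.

168

Public value = 13^7 mod 257.
13^1 ≡ 13 (mod 257)
13^2 = (13^1)^2 ≡ 13^2 = 169 ≡ 169 (mod 257)
13^4 = (13^2)^2 ≡ 169^2 = 28561 ≡ 34 (mod 257)
13^7 = 13^4 · 13^2 · 13^1 ≡ 34 · 169 · 13 ≡ 168 (mod 257).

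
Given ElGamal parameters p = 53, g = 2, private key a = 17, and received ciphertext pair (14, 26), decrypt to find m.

Shared mask s = c₁^a mod p = 14^17 mod 53.
14^1 ≡ 14 (mod 53)
14^2 = (14^1)^2 ≡ 14^2 = 196 ≡ 37 (mod 53)
14^4 = (14^2)^2 ≡ 37^2 = 1369 ≡ 44 (mod 53)
14^8 = (14^4)^2 ≡ 44^2 = 1936 ≡ 28 (mod 53)
14^16 = (14^8)^2 ≡ 28^2 = 784 ≡ 42 (mod 53)
14^17 = 14^16 · 14^1 ≡ 42 · 14 ≡ 5 (mod 53).
So s = 5; s⁻¹ ≡ 32 (mod 53).
m = c₂ · s⁻¹ mod 53 = 26 · 32 mod 53 = 37.

37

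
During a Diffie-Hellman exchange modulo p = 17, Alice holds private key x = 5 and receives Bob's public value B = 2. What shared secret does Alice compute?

15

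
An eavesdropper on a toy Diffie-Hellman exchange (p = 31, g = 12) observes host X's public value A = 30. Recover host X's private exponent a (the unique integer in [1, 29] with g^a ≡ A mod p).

15

Try successive powers of 12 modulo 31:
12^1 ≡ 12
12^2 ≡ 20
12^3 ≡ 23
12^4 ≡ 28
12^5 ≡ 26
12^6 ≡ 2
12^7 ≡ 24
12^8 ≡ 9
12^9 ≡ 15
12^10 ≡ 25
12^11 ≡ 21
12^12 ≡ 4
12^13 ≡ 17
12^14 ≡ 18
12^15 ≡ 30
Found: a = 15.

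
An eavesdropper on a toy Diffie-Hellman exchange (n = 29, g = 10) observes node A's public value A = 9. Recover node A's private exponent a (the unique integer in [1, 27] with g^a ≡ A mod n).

26

Try successive powers of 10 modulo 29:
10^1 ≡ 10
10^2 ≡ 13
10^3 ≡ 14
10^4 ≡ 24
10^5 ≡ 8
10^6 ≡ 22
10^7 ≡ 17
10^8 ≡ 25
10^9 ≡ 18
10^10 ≡ 6
10^11 ≡ 2
10^12 ≡ 20
10^13 ≡ 26
10^14 ≡ 28
10^15 ≡ 19
10^16 ≡ 16
10^17 ≡ 15
10^18 ≡ 5
10^19 ≡ 21
10^20 ≡ 7
10^21 ≡ 12
10^22 ≡ 4
10^23 ≡ 11
10^24 ≡ 23
10^25 ≡ 27
10^26 ≡ 9
Found: a = 26.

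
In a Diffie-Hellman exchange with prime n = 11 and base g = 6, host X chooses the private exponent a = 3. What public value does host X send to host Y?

7

Public value = 6^3 (mod 11).
6^1 ≡ 6 (mod 11)
6^2 = (6^1)^2 ≡ 6^2 = 36 ≡ 3 (mod 11)
6^3 = 6^2 · 6^1 ≡ 3 · 6 ≡ 7 (mod 11).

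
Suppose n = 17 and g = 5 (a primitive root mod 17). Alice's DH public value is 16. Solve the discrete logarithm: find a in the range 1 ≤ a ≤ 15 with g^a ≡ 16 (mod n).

8

Try successive powers of 5 modulo 17:
5^1 ≡ 5
5^2 ≡ 8
5^3 ≡ 6
5^4 ≡ 13
5^5 ≡ 14
5^6 ≡ 2
5^7 ≡ 10
5^8 ≡ 16
Found: a = 8.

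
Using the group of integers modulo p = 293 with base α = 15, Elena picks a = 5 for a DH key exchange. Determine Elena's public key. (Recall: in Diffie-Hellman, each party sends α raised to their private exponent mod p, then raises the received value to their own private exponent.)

212

Public value = 15^5 (mod 293).
15^1 ≡ 15 (mod 293)
15^2 = (15^1)^2 ≡ 15^2 = 225 ≡ 225 (mod 293)
15^4 = (15^2)^2 ≡ 225^2 = 50625 ≡ 229 (mod 293)
15^5 = 15^4 · 15^1 ≡ 229 · 15 ≡ 212 (mod 293).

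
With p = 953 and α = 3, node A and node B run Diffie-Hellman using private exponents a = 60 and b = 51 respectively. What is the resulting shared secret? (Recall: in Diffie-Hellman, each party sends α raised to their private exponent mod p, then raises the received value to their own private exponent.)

Node B sends B = α^b mod p = 3^51 mod 953.
3^1 ≡ 3 (mod 953)
3^2 = (3^1)^2 ≡ 3^2 = 9 ≡ 9 (mod 953)
3^4 = (3^2)^2 ≡ 9^2 = 81 ≡ 81 (mod 953)
3^8 = (3^4)^2 ≡ 81^2 = 6561 ≡ 843 (mod 953)
3^16 = (3^8)^2 ≡ 843^2 = 710649 ≡ 664 (mod 953)
3^32 = (3^16)^2 ≡ 664^2 = 440896 ≡ 610 (mod 953)
3^51 = 3^32 · 3^16 · 3^2 · 3^1 ≡ 610 · 664 · 9 · 3 ≡ 405 (mod 953).
So B = 405. Node A then computes K = B^a mod p = 405^60 mod 953.
405^1 ≡ 405 (mod 953)
405^2 = (405^1)^2 ≡ 405^2 = 164025 ≡ 109 (mod 953)
405^4 = (405^2)^2 ≡ 109^2 = 11881 ≡ 445 (mod 953)
405^8 = (405^4)^2 ≡ 445^2 = 198025 ≡ 754 (mod 953)
405^16 = (405^8)^2 ≡ 754^2 = 568516 ≡ 528 (mod 953)
405^32 = (405^16)^2 ≡ 528^2 = 278784 ≡ 508 (mod 953)
405^60 = 405^32 · 405^16 · 405^8 · 405^4 ≡ 508 · 528 · 754 · 445 ≡ 445 (mod 953).

445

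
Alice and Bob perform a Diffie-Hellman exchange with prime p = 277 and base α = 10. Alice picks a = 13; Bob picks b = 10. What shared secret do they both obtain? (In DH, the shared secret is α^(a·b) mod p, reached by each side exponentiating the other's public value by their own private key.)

165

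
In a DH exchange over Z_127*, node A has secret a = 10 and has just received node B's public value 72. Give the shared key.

Shared key K = 72^10 mod 127.
72^1 ≡ 72 (mod 127)
72^2 = (72^1)^2 ≡ 72^2 = 5184 ≡ 104 (mod 127)
72^4 = (72^2)^2 ≡ 104^2 = 10816 ≡ 21 (mod 127)
72^8 = (72^4)^2 ≡ 21^2 = 441 ≡ 60 (mod 127)
72^10 = 72^8 · 72^2 ≡ 60 · 104 ≡ 17 (mod 127).

17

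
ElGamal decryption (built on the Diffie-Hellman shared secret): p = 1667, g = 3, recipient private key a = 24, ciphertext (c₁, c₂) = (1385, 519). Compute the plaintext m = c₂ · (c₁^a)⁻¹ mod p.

1511

Shared mask s = c₁^a mod p = 1385^24 mod 1667.
1385^1 ≡ 1385 (mod 1667)
1385^2 = (1385^1)^2 ≡ 1385^2 = 1918225 ≡ 1175 (mod 1667)
1385^4 = (1385^2)^2 ≡ 1175^2 = 1380625 ≡ 349 (mod 1667)
1385^8 = (1385^4)^2 ≡ 349^2 = 121801 ≡ 110 (mod 1667)
1385^16 = (1385^8)^2 ≡ 110^2 = 12100 ≡ 431 (mod 1667)
1385^24 = 1385^16 · 1385^8 ≡ 431 · 110 ≡ 734 (mod 1667).
So s = 734; s⁻¹ ≡ 1156 (mod 1667).
m = c₂ · s⁻¹ mod 1667 = 519 · 1156 mod 1667 = 1511.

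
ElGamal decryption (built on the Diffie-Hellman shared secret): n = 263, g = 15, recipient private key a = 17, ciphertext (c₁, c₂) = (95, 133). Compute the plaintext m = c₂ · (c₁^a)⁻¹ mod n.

173

Shared mask s = c₁^a mod n = 95^17 mod 263.
95^1 ≡ 95 (mod 263)
95^2 = (95^1)^2 ≡ 95^2 = 9025 ≡ 83 (mod 263)
95^4 = (95^2)^2 ≡ 83^2 = 6889 ≡ 51 (mod 263)
95^8 = (95^4)^2 ≡ 51^2 = 2601 ≡ 234 (mod 263)
95^16 = (95^8)^2 ≡ 234^2 = 54756 ≡ 52 (mod 263)
95^17 = 95^16 · 95^1 ≡ 52 · 95 ≡ 206 (mod 263).
So s = 206; s⁻¹ ≡ 203 (mod 263).
m = c₂ · s⁻¹ mod 263 = 133 · 203 mod 263 = 173.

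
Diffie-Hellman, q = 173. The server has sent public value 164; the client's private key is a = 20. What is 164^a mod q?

Shared key K = 164^20 mod 173.
164^1 ≡ 164 (mod 173)
164^2 = (164^1)^2 ≡ 164^2 = 26896 ≡ 81 (mod 173)
164^4 = (164^2)^2 ≡ 81^2 = 6561 ≡ 160 (mod 173)
164^8 = (164^4)^2 ≡ 160^2 = 25600 ≡ 169 (mod 173)
164^16 = (164^8)^2 ≡ 169^2 = 28561 ≡ 16 (mod 173)
164^20 = 164^16 · 164^4 ≡ 16 · 160 ≡ 138 (mod 173).

138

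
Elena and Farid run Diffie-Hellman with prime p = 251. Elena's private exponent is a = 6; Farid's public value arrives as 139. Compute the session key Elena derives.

35

Shared key K = 139^6 mod 251.
139^1 ≡ 139 (mod 251)
139^2 = (139^1)^2 ≡ 139^2 = 19321 ≡ 245 (mod 251)
139^4 = (139^2)^2 ≡ 245^2 = 60025 ≡ 36 (mod 251)
139^6 = 139^4 · 139^2 ≡ 36 · 245 ≡ 35 (mod 251).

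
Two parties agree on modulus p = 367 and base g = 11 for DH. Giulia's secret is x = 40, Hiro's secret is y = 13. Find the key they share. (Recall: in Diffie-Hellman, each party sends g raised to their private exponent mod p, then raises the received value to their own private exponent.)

128

Hiro sends B = g^y mod p = 11^13 mod 367.
11^1 ≡ 11 (mod 367)
11^2 = (11^1)^2 ≡ 11^2 = 121 ≡ 121 (mod 367)
11^4 = (11^2)^2 ≡ 121^2 = 14641 ≡ 328 (mod 367)
11^8 = (11^4)^2 ≡ 328^2 = 107584 ≡ 53 (mod 367)
11^13 = 11^8 · 11^4 · 11^1 ≡ 53 · 328 · 11 ≡ 17 (mod 367).
So B = 17. Giulia then computes K = B^x mod p = 17^40 mod 367.
17^1 ≡ 17 (mod 367)
17^2 = (17^1)^2 ≡ 17^2 = 289 ≡ 289 (mod 367)
17^4 = (17^2)^2 ≡ 289^2 = 83521 ≡ 212 (mod 367)
17^8 = (17^4)^2 ≡ 212^2 = 44944 ≡ 170 (mod 367)
17^16 = (17^8)^2 ≡ 170^2 = 28900 ≡ 274 (mod 367)
17^32 = (17^16)^2 ≡ 274^2 = 75076 ≡ 208 (mod 367)
17^40 = 17^32 · 17^8 ≡ 208 · 170 ≡ 128 (mod 367).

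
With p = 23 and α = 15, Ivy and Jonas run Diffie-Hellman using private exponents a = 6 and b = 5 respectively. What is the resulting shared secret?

Ivy sends A = α^a mod p = 15^6 mod 23.
15^1 ≡ 15 (mod 23)
15^2 = (15^1)^2 ≡ 15^2 = 225 ≡ 18 (mod 23)
15^4 = (15^2)^2 ≡ 18^2 = 324 ≡ 2 (mod 23)
15^6 = 15^4 · 15^2 ≡ 2 · 18 ≡ 13 (mod 23).
So A = 13. Jonas then computes K = A^b mod p = 13^5 mod 23.
13^1 ≡ 13 (mod 23)
13^2 = (13^1)^2 ≡ 13^2 = 169 ≡ 8 (mod 23)
13^4 = (13^2)^2 ≡ 8^2 = 64 ≡ 18 (mod 23)
13^5 = 13^4 · 13^1 ≡ 18 · 13 ≡ 4 (mod 23).

4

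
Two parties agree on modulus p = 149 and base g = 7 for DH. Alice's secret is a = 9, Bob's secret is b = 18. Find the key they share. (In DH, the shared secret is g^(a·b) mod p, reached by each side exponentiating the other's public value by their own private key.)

Bob sends B = g^b mod p = 7^18 mod 149.
7^1 ≡ 7 (mod 149)
7^2 = (7^1)^2 ≡ 7^2 = 49 ≡ 49 (mod 149)
7^4 = (7^2)^2 ≡ 49^2 = 2401 ≡ 17 (mod 149)
7^8 = (7^4)^2 ≡ 17^2 = 289 ≡ 140 (mod 149)
7^16 = (7^8)^2 ≡ 140^2 = 19600 ≡ 81 (mod 149)
7^18 = 7^16 · 7^2 ≡ 81 · 49 ≡ 95 (mod 149).
So B = 95. Alice then computes K = B^a mod p = 95^9 mod 149.
95^1 ≡ 95 (mod 149)
95^2 = (95^1)^2 ≡ 95^2 = 9025 ≡ 85 (mod 149)
95^4 = (95^2)^2 ≡ 85^2 = 7225 ≡ 73 (mod 149)
95^8 = (95^4)^2 ≡ 73^2 = 5329 ≡ 114 (mod 149)
95^9 = 95^8 · 95^1 ≡ 114 · 95 ≡ 102 (mod 149).

102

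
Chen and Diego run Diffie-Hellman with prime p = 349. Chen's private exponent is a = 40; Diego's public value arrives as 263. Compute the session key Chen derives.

312

Shared key K = 263^40 mod 349.
263^1 ≡ 263 (mod 349)
263^2 = (263^1)^2 ≡ 263^2 = 69169 ≡ 67 (mod 349)
263^4 = (263^2)^2 ≡ 67^2 = 4489 ≡ 301 (mod 349)
263^8 = (263^4)^2 ≡ 301^2 = 90601 ≡ 210 (mod 349)
263^16 = (263^8)^2 ≡ 210^2 = 44100 ≡ 126 (mod 349)
263^32 = (263^16)^2 ≡ 126^2 = 15876 ≡ 171 (mod 349)
263^40 = 263^32 · 263^8 ≡ 171 · 210 ≡ 312 (mod 349).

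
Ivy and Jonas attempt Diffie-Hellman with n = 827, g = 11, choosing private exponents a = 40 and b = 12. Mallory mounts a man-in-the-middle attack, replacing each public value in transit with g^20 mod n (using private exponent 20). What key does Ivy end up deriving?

225

Ivy receives Mallory's public value M = 11^20 mod 827 instead of the honest one.
11^1 ≡ 11 (mod 827)
11^2 = (11^1)^2 ≡ 11^2 = 121 ≡ 121 (mod 827)
11^4 = (11^2)^2 ≡ 121^2 = 14641 ≡ 582 (mod 827)
11^8 = (11^4)^2 ≡ 582^2 = 338724 ≡ 481 (mod 827)
11^16 = (11^8)^2 ≡ 481^2 = 231361 ≡ 628 (mod 827)
11^20 = 11^16 · 11^4 ≡ 628 · 582 ≡ 789 (mod 827).
So M = 789. Ivy computes K = M^40 mod 827.
789^1 ≡ 789 (mod 827)
789^2 = (789^1)^2 ≡ 789^2 = 622521 ≡ 617 (mod 827)
789^4 = (789^2)^2 ≡ 617^2 = 380689 ≡ 269 (mod 827)
789^8 = (789^4)^2 ≡ 269^2 = 72361 ≡ 412 (mod 827)
789^16 = (789^8)^2 ≡ 412^2 = 169744 ≡ 209 (mod 827)
789^32 = (789^16)^2 ≡ 209^2 = 43681 ≡ 677 (mod 827)
789^40 = 789^32 · 789^8 ≡ 677 · 412 ≡ 225 (mod 827).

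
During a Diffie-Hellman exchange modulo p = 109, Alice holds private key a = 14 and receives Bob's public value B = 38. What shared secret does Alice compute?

Shared key K = 38^14 mod 109.
38^1 ≡ 38 (mod 109)
38^2 = (38^1)^2 ≡ 38^2 = 1444 ≡ 27 (mod 109)
38^4 = (38^2)^2 ≡ 27^2 = 729 ≡ 75 (mod 109)
38^8 = (38^4)^2 ≡ 75^2 = 5625 ≡ 66 (mod 109)
38^14 = 38^8 · 38^4 · 38^2 ≡ 66 · 75 · 27 ≡ 16 (mod 109).

16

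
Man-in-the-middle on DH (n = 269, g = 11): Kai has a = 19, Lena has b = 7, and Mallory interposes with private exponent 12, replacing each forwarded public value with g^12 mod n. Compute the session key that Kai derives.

99

Kai receives Mallory's public value M = 11^12 mod 269 instead of the honest one.
11^1 ≡ 11 (mod 269)
11^2 = (11^1)^2 ≡ 11^2 = 121 ≡ 121 (mod 269)
11^4 = (11^2)^2 ≡ 121^2 = 14641 ≡ 115 (mod 269)
11^8 = (11^4)^2 ≡ 115^2 = 13225 ≡ 44 (mod 269)
11^12 = 11^8 · 11^4 ≡ 44 · 115 ≡ 218 (mod 269).
So M = 218. Kai computes K = M^19 mod 269.
218^1 ≡ 218 (mod 269)
218^2 = (218^1)^2 ≡ 218^2 = 47524 ≡ 180 (mod 269)
218^4 = (218^2)^2 ≡ 180^2 = 32400 ≡ 120 (mod 269)
218^8 = (218^4)^2 ≡ 120^2 = 14400 ≡ 143 (mod 269)
218^16 = (218^8)^2 ≡ 143^2 = 20449 ≡ 5 (mod 269)
218^19 = 218^16 · 218^2 · 218^1 ≡ 5 · 180 · 218 ≡ 99 (mod 269).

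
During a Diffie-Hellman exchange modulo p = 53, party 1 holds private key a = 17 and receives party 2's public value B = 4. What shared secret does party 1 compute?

Shared key K = 4^17 mod 53.
4^1 ≡ 4 (mod 53)
4^2 = (4^1)^2 ≡ 4^2 = 16 ≡ 16 (mod 53)
4^4 = (4^2)^2 ≡ 16^2 = 256 ≡ 44 (mod 53)
4^8 = (4^4)^2 ≡ 44^2 = 1936 ≡ 28 (mod 53)
4^16 = (4^8)^2 ≡ 28^2 = 784 ≡ 42 (mod 53)
4^17 = 4^16 · 4^1 ≡ 42 · 4 ≡ 9 (mod 53).

9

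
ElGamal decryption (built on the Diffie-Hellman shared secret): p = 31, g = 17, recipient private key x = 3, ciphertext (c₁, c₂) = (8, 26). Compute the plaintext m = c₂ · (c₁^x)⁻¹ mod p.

21

Shared mask s = c₁^x mod p = 8^3 mod 31.
8^1 ≡ 8 (mod 31)
8^2 = (8^1)^2 ≡ 8^2 = 64 ≡ 2 (mod 31)
8^3 = 8^2 · 8^1 ≡ 2 · 8 ≡ 16 (mod 31).
So s = 16; s⁻¹ ≡ 2 (mod 31).
m = c₂ · s⁻¹ mod 31 = 26 · 2 mod 31 = 21.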